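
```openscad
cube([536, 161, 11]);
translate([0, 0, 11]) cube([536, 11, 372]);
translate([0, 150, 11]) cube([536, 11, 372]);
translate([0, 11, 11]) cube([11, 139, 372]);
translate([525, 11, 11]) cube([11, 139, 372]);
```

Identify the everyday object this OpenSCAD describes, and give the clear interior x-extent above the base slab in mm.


An open box. The internal width is 514 mm.

A 536×161 base slab with four walls standing on it — an open box. The base is 536 mm wide and the walls are 11 mm thick, so the internal width is 536 − 2 × 11 = 514 mm.


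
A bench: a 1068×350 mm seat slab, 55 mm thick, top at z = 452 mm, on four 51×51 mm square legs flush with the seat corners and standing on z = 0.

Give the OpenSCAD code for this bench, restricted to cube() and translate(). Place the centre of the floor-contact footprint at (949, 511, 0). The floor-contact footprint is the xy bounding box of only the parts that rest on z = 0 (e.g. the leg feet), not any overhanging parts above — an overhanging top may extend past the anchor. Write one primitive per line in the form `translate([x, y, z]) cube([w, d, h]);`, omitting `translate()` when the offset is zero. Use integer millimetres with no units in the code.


translate([415, 336, 397]) cube([1068, 350, 55]);
translate([415, 336, 0]) cube([51, 51, 397]);
translate([415, 635, 0]) cube([51, 51, 397]);
translate([1432, 336, 0]) cube([51, 51, 397]);
translate([1432, 635, 0]) cube([51, 51, 397]);


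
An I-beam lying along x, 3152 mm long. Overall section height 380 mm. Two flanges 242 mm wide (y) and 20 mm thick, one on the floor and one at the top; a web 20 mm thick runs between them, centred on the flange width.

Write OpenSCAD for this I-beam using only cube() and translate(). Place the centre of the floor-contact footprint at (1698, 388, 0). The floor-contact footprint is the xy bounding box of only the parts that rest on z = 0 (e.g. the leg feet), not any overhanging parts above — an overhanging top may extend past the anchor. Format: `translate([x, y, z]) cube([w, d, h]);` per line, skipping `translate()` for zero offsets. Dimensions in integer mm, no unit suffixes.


translate([122, 267, 0]) cube([3152, 242, 20]);
translate([122, 378, 20]) cube([3152, 20, 340]);
translate([122, 267, 360]) cube([3152, 242, 20]);


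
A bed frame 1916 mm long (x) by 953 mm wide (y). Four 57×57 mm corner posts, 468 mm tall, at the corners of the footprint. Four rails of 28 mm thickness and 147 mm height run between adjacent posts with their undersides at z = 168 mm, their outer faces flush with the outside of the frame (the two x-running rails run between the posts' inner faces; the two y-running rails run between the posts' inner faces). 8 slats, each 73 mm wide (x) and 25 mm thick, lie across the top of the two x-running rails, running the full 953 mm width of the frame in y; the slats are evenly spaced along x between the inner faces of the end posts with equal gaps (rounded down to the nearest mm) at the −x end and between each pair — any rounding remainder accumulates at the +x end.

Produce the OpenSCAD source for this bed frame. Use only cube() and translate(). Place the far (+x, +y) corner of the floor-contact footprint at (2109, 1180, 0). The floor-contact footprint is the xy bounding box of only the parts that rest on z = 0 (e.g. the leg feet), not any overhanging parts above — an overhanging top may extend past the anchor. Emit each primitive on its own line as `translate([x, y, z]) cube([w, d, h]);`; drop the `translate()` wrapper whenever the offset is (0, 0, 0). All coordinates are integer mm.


translate([193, 227, 0]) cube([57, 57, 468]);
translate([193, 1123, 0]) cube([57, 57, 468]);
translate([2052, 227, 0]) cube([57, 57, 468]);
translate([2052, 1123, 0]) cube([57, 57, 468]);
translate([250, 227, 168]) cube([1802, 28, 147]);
translate([250, 1152, 168]) cube([1802, 28, 147]);
translate([193, 284, 168]) cube([28, 839, 147]);
translate([2081, 284, 168]) cube([28, 839, 147]);
translate([385, 227, 315]) cube([73, 953, 25]);
translate([593, 227, 315]) cube([73, 953, 25]);
translate([801, 227, 315]) cube([73, 953, 25]);
translate([1009, 227, 315]) cube([73, 953, 25]);
translate([1217, 227, 315]) cube([73, 953, 25]);
translate([1425, 227, 315]) cube([73, 953, 25]);
translate([1633, 227, 315]) cube([73, 953, 25]);
translate([1841, 227, 315]) cube([73, 953, 25]);


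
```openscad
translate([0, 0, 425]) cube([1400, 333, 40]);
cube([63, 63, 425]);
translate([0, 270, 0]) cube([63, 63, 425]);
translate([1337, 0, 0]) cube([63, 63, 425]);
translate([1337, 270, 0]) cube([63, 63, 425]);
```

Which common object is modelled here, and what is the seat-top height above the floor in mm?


A bench. The seat-top height is 465 mm.

A long slab on four corner posts — a bench. The slab sits at z = 425 with thickness 40, so the top is 425 + 40 = 465 mm.


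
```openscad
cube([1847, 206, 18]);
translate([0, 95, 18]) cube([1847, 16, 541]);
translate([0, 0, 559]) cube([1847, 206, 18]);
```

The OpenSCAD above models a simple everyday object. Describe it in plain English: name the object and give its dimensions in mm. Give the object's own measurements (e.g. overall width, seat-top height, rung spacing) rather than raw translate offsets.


An I-beam lying along x, 1847 mm long. Overall section height 577 mm. Two flanges 206 mm wide (y) and 18 mm thick, one on the floor and one at the top; a web 16 mm thick runs between them, centred on the flange width.


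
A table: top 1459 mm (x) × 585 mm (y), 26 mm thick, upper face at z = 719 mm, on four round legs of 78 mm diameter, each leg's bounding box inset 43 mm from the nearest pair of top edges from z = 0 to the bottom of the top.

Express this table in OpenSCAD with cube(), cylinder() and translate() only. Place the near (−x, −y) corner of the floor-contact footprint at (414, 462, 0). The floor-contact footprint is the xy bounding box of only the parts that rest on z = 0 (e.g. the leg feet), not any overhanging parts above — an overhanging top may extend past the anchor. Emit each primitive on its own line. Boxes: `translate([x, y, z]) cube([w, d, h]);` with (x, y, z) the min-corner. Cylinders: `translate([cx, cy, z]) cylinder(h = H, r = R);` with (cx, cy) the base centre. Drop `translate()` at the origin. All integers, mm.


// leg_h = 719 - 26 = 693
translate([371, 419, 693]) cube([1459, 585, 26]);
translate([453, 501, 0]) cylinder(h = 693, r = 39);
translate([1748, 501, 0]) cylinder(h = 693, r = 39);
translate([453, 922, 0]) cylinder(h = 693, r = 39);
translate([1748, 922, 0]) cylinder(h = 693, r = 39);


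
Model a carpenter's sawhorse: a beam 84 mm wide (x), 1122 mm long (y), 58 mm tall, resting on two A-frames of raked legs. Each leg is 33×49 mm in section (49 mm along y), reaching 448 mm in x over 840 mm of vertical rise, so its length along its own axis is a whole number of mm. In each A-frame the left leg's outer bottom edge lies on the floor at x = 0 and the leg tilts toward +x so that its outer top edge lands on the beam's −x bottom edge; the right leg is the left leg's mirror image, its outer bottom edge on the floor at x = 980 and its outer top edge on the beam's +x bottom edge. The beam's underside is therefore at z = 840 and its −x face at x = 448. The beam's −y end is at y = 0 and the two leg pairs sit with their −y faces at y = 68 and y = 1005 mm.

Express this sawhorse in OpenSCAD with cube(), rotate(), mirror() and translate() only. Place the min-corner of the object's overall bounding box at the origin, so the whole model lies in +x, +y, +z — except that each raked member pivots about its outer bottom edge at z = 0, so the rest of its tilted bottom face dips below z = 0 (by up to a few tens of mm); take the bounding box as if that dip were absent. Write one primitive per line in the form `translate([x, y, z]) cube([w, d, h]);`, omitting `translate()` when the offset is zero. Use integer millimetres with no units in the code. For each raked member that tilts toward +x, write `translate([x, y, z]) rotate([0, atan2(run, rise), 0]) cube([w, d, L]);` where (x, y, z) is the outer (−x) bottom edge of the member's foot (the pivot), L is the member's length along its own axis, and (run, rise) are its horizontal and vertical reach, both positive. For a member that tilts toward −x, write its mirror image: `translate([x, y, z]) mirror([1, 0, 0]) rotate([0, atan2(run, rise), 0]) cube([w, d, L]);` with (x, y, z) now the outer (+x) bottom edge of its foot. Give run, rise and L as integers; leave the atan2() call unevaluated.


// leg length = √(448² + 840²) = 952
// right-leg outer foot x = 2·448 + 84 = 980
// beam min-corner = (448, 0, 840)
translate([448, 0, 840]) cube([84, 1122, 58]);
translate([0, 68, 0]) rotate([0, atan2(448, 840), 0]) cube([33, 49, 952]);
translate([980, 68, 0]) mirror([1, 0, 0]) rotate([0, atan2(448, 840), 0]) cube([33, 49, 952]);
translate([0, 1005, 0]) rotate([0, atan2(448, 840), 0]) cube([33, 49, 952]);
translate([980, 1005, 0]) mirror([1, 0, 0]) rotate([0, atan2(448, 840), 0]) cube([33, 49, 952]);


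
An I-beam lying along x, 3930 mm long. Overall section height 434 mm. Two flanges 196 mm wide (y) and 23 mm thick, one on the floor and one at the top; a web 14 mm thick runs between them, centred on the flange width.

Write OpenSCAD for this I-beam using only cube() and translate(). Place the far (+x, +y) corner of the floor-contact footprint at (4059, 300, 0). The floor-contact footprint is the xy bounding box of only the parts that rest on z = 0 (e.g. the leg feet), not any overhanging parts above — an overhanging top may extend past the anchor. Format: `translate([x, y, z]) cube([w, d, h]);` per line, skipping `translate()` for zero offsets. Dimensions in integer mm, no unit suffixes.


translate([129, 104, 0]) cube([3930, 196, 23]);
translate([129, 195, 23]) cube([3930, 14, 388]);
translate([129, 104, 411]) cube([3930, 196, 23]);


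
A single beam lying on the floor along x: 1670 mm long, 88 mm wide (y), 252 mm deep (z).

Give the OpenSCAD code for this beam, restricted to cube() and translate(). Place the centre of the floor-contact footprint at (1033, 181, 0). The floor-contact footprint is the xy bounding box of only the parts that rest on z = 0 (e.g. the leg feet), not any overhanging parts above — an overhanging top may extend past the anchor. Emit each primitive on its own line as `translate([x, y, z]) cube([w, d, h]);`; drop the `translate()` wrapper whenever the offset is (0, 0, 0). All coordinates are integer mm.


translate([198, 137, 0]) cube([1670, 88, 252]);


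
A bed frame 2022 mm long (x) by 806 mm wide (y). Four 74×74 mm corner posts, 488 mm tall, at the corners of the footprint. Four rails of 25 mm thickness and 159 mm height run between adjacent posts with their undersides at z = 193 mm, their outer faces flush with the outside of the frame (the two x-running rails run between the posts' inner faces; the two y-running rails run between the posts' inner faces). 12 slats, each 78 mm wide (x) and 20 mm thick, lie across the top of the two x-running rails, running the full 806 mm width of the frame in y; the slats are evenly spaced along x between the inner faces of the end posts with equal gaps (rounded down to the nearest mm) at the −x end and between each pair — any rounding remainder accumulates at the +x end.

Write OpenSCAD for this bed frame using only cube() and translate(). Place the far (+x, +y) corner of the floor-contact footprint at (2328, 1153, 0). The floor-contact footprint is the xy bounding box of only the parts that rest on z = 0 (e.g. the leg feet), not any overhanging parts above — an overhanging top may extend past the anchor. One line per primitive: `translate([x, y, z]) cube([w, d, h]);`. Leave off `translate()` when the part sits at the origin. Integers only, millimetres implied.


// slat z = rail_z + rail_h = 193 + 159 = 352
// slat gap = ⌊(1874 − 12·78) / 13⌋ = 72
translate([306, 347, 0]) cube([74, 74, 488]);
translate([306, 1079, 0]) cube([74, 74, 488]);
translate([2254, 347, 0]) cube([74, 74, 488]);
translate([2254, 1079, 0]) cube([74, 74, 488]);
translate([380, 347, 193]) cube([1874, 25, 159]);
translate([380, 1128, 193]) cube([1874, 25, 159]);
translate([306, 421, 193]) cube([25, 658, 159]);
translate([2303, 421, 193]) cube([25, 658, 159]);
translate([452, 347, 352]) cube([78, 806, 20]);
translate([602, 347, 352]) cube([78, 806, 20]);
translate([752, 347, 352]) cube([78, 806, 20]);
translate([902, 347, 352]) cube([78, 806, 20]);
translate([1052, 347, 352]) cube([78, 806, 20]);
translate([1202, 347, 352]) cube([78, 806, 20]);
translate([1352, 347, 352]) cube([78, 806, 20]);
translate([1502, 347, 352]) cube([78, 806, 20]);
translate([1652, 347, 352]) cube([78, 806, 20]);
translate([1802, 347, 352]) cube([78, 806, 20]);
translate([1952, 347, 352]) cube([78, 806, 20]);
translate([2102, 347, 352]) cube([78, 806, 20]);


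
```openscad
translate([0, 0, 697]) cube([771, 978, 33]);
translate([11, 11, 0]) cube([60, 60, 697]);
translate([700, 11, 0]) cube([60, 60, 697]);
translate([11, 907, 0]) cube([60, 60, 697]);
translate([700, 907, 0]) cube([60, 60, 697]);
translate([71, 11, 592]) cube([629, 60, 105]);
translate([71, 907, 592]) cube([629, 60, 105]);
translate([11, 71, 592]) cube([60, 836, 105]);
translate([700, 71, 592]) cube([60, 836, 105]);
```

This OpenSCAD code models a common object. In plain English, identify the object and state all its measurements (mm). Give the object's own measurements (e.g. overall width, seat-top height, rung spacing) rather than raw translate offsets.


A table: top 771 mm (x) × 978 mm (y), 33 mm thick, upper face at z = 730 mm, on four 60×60 mm square legs, each inset 11 mm from the nearest pair of top edges from z = 0 to the bottom of the top. Four apron rails, 60 mm thick and 105 mm tall, run between adjacent legs with their top edges flush with the underside of the top and their outer faces flush with the legs' outer faces.


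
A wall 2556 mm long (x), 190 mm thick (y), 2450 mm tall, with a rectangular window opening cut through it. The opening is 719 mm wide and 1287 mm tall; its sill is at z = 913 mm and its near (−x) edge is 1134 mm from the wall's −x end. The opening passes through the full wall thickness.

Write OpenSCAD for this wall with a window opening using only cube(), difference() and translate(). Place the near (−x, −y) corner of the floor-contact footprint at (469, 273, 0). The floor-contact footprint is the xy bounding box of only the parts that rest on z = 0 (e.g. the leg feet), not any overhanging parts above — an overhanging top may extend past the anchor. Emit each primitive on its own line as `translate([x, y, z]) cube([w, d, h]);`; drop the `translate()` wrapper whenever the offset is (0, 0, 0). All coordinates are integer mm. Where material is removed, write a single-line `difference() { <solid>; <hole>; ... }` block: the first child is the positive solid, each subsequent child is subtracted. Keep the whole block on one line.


difference() { translate([469, 273, 0]) cube([2556, 190, 2450]); translate([1603, 273, 913]) cube([719, 190, 1287]); }


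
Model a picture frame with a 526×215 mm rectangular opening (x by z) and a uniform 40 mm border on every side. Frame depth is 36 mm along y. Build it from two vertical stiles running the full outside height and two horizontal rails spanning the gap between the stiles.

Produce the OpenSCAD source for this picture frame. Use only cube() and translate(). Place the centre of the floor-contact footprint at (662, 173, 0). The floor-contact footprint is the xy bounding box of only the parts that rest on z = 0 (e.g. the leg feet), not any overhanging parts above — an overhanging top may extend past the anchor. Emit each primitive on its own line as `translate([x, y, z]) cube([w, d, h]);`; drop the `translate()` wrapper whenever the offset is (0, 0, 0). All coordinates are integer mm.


translate([359, 155, 0]) cube([40, 36, 295]);
translate([925, 155, 0]) cube([40, 36, 295]);
translate([399, 155, 0]) cube([526, 36, 40]);
translate([399, 155, 255]) cube([526, 36, 40]);


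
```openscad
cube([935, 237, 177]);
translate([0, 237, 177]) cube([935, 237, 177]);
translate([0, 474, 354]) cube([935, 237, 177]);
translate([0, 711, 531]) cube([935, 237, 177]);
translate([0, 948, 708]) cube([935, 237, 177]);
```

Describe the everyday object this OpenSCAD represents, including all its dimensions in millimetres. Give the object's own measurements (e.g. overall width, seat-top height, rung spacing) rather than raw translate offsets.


A straight staircase of 5 solid steps. Each step is 935 mm wide (x), 237 mm deep (y, the going) and 177 mm tall (the rise). The first step rests on the floor; each subsequent step sits one going further in +y and one rise higher in +z, directly behind and above the previous step with no overlap.


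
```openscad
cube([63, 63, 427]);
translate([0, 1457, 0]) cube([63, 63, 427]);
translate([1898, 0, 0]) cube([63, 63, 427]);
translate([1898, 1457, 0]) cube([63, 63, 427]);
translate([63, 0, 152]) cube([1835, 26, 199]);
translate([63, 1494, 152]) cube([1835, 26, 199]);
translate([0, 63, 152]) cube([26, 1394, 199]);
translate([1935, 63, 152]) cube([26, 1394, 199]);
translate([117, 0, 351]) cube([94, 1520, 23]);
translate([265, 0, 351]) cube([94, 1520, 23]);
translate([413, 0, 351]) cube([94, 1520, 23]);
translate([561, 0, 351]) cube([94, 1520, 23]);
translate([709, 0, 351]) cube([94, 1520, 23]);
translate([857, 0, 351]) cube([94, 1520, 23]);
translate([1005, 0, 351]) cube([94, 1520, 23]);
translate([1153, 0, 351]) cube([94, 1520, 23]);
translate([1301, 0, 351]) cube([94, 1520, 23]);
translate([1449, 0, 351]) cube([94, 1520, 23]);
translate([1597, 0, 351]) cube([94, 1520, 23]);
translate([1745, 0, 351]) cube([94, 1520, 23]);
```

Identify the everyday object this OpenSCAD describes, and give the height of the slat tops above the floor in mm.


A bed frame. The slat-top height is 374 mm.

Four posts, four rails, and a row of slats — a bed frame. Slats sit on the rails at z = 152 + 199 = 351; with slat thickness 23, the top is 374 mm.


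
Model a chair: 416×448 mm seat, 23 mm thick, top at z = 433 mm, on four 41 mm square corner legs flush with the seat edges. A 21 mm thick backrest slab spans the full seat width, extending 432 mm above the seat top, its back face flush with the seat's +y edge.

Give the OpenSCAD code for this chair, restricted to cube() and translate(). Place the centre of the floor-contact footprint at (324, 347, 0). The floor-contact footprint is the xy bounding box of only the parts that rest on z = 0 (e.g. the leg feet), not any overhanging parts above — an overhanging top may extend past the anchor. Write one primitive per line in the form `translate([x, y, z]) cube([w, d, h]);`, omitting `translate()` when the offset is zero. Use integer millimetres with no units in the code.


translate([116, 123, 410]) cube([416, 448, 23]);
translate([116, 123, 0]) cube([41, 41, 410]);
translate([491, 123, 0]) cube([41, 41, 410]);
translate([116, 530, 0]) cube([41, 41, 410]);
translate([491, 530, 0]) cube([41, 41, 410]);
translate([116, 550, 433]) cube([416, 21, 432]);


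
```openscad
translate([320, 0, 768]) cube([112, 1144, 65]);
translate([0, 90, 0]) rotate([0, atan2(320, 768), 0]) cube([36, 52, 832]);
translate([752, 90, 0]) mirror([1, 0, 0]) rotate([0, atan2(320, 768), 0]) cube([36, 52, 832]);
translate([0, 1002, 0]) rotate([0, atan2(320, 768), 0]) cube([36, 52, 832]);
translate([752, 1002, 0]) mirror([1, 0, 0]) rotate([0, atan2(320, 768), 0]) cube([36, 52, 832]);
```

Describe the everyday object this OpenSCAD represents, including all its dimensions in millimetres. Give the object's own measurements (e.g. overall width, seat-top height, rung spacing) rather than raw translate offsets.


A sawhorse. A 112×1144×65 mm beam (x, y, z) sits on two A-frame leg pairs. Each pair is two raked legs of 36×52 mm section (52 mm along y) splaying symmetrically in x. Each leg rises 768 mm vertically over 320 mm of horizontal reach and is 832 mm long along its own axis. Every leg's outer bottom edge rests on the floor and its outer top edge meets a bottom edge of the beam — the left legs (tilting toward +x) meet the beam's −x bottom edge, the right legs (their mirror images, tilting toward −x) meet its +x bottom edge — so the leg tops tuck under the beam, the beam's underside is 768 mm above the floor, and the feet are 752 mm apart outside-to-outside with the beam centred between them. The two leg pairs are set in 90 mm from either end of the beam.


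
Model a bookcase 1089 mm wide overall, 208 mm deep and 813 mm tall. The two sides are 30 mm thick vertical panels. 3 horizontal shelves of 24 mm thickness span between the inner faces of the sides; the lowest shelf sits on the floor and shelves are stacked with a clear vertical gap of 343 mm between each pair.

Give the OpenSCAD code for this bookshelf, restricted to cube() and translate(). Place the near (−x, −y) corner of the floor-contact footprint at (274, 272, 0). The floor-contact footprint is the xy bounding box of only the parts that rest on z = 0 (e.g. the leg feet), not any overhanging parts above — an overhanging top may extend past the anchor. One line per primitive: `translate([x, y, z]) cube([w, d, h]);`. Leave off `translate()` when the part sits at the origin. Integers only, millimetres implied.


translate([274, 272, 0]) cube([30, 208, 813]);
translate([1333, 272, 0]) cube([30, 208, 813]);
translate([304, 272, 0]) cube([1029, 208, 24]);
translate([304, 272, 367]) cube([1029, 208, 24]);
translate([304, 272, 734]) cube([1029, 208, 24]);


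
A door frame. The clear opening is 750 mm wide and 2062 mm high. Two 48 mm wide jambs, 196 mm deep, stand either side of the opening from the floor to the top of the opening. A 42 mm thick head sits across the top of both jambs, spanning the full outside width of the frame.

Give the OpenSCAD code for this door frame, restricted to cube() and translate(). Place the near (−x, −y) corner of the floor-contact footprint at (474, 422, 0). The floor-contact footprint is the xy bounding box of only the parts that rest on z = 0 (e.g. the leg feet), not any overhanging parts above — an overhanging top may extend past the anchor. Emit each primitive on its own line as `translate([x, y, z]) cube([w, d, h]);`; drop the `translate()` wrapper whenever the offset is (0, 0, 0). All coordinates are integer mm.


translate([474, 422, 0]) cube([48, 196, 2062]);
translate([1272, 422, 0]) cube([48, 196, 2062]);
translate([474, 422, 2062]) cube([846, 196, 42]);


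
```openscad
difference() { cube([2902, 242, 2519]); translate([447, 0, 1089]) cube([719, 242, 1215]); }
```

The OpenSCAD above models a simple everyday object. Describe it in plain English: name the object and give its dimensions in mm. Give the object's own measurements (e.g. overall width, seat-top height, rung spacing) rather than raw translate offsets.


A wall 2902 mm long (x), 242 mm thick (y), 2519 mm tall, with a rectangular window opening cut through it. The opening is 719 mm wide and 1215 mm tall; its sill is at z = 1089 mm and its near (−x) edge is 447 mm from the wall's −x end. The opening passes through the full wall thickness.


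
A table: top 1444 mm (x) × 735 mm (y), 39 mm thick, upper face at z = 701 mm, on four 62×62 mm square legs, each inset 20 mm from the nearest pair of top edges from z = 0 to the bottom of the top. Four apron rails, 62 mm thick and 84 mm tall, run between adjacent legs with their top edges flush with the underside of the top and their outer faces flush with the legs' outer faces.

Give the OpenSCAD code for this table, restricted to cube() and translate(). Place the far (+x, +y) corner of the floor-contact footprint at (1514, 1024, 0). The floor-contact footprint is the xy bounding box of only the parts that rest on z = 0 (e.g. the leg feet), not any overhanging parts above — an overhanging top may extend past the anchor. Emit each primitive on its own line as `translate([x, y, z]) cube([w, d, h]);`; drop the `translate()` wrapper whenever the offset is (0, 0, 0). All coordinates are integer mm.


translate([90, 309, 662]) cube([1444, 735, 39]);
translate([110, 329, 0]) cube([62, 62, 662]);
translate([1452, 329, 0]) cube([62, 62, 662]);
translate([110, 962, 0]) cube([62, 62, 662]);
translate([1452, 962, 0]) cube([62, 62, 662]);
translate([172, 329, 578]) cube([1280, 62, 84]);
translate([172, 962, 578]) cube([1280, 62, 84]);
translate([110, 391, 578]) cube([62, 571, 84]);
translate([1452, 391, 578]) cube([62, 571, 84]);


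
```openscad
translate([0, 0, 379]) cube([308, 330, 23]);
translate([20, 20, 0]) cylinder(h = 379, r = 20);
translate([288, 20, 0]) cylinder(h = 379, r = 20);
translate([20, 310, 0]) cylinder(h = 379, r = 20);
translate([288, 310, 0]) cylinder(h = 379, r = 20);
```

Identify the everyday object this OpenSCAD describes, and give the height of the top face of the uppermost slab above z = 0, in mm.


A stool. The seat height is 402 mm.

A 308×330×23 slab at z = 379 on four corner cylinders — a stool. The seat top is 379 + 23 = 402 mm.


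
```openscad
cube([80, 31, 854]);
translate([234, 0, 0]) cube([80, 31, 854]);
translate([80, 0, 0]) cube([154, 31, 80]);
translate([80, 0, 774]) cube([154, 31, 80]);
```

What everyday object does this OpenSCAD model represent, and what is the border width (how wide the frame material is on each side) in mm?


A picture frame. The border width is 80 mm.

Four thin pieces enclosing a rectangular opening — a picture frame. The two full-height stiles are 854 mm tall; the top rail sits at z = 774 and is 80 mm tall, so the border above the opening is 854 − 774 = 80 mm, matching the stile x-width.


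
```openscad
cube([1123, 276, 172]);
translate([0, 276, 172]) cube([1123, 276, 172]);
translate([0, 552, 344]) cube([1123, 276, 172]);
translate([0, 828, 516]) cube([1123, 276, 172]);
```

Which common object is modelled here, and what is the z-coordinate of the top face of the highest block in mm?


A staircase. The total rise is 688 mm.

4 identical blocks, each offset up and back from the previous — a staircase. Each step is 172 mm tall and there are 4 of them, so the total rise is 4 × 172 = 688 mm.


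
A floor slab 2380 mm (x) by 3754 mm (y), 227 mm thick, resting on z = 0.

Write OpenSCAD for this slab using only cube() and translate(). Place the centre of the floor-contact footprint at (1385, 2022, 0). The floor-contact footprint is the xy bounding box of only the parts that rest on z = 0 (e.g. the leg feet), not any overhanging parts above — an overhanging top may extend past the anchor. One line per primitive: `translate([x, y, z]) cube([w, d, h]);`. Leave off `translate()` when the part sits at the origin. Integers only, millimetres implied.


translate([195, 145, 0]) cube([2380, 3754, 227]);


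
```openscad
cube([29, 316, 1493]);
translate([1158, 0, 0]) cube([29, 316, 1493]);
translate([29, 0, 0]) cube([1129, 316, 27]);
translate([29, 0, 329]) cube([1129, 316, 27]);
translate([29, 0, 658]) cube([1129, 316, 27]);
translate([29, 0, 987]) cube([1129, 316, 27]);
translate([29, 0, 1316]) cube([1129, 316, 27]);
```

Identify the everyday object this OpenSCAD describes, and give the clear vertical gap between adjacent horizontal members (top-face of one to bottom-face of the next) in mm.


A bookshelf. The clear shelf gap is 302 mm.

Two tall side panels with 5 horizontal boards between them — a bookshelf. The first two shelf undersides are at z = 0 and z = 329; with shelf thickness 27, the clear gap is 329 − 0 − 27 = 302 mm.


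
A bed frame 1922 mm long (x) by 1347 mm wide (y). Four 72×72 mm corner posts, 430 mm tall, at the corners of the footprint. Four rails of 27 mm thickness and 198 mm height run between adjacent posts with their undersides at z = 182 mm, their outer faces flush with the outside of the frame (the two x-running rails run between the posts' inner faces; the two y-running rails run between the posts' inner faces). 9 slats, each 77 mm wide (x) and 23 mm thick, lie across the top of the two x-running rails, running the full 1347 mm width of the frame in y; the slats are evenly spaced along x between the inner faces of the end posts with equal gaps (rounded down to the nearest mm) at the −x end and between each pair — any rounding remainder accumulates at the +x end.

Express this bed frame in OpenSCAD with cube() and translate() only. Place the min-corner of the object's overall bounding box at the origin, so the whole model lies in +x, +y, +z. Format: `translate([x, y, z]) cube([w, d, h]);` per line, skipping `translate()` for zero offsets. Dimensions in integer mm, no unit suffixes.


// slat z = rail_z + rail_h = 182 + 198 = 380
// slat gap = ⌊(1778 − 9·77) / 10⌋ = 108
cube([72, 72, 430]);
translate([0, 1275, 0]) cube([72, 72, 430]);
translate([1850, 0, 0]) cube([72, 72, 430]);
translate([1850, 1275, 0]) cube([72, 72, 430]);
translate([72, 0, 182]) cube([1778, 27, 198]);
translate([72, 1320, 182]) cube([1778, 27, 198]);
translate([0, 72, 182]) cube([27, 1203, 198]);
translate([1895, 72, 182]) cube([27, 1203, 198]);
translate([180, 0, 380]) cube([77, 1347, 23]);
translate([365, 0, 380]) cube([77, 1347, 23]);
translate([550, 0, 380]) cube([77, 1347, 23]);
translate([735, 0, 380]) cube([77, 1347, 23]);
translate([920, 0, 380]) cube([77, 1347, 23]);
translate([1105, 0, 380]) cube([77, 1347, 23]);
translate([1290, 0, 380]) cube([77, 1347, 23]);
translate([1475, 0, 380]) cube([77, 1347, 23]);
translate([1660, 0, 380]) cube([77, 1347, 23]);


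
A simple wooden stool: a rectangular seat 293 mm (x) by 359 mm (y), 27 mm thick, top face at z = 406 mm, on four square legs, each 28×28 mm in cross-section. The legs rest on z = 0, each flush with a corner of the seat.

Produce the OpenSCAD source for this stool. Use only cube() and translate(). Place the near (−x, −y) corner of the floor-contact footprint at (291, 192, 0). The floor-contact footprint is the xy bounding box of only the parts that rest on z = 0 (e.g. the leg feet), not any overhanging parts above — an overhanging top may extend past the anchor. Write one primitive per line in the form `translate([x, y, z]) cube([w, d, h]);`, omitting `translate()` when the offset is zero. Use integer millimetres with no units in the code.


translate([291, 192, 379]) cube([293, 359, 27]);
translate([291, 192, 0]) cube([28, 28, 379]);
translate([556, 192, 0]) cube([28, 28, 379]);
translate([291, 523, 0]) cube([28, 28, 379]);
translate([556, 523, 0]) cube([28, 28, 379]);


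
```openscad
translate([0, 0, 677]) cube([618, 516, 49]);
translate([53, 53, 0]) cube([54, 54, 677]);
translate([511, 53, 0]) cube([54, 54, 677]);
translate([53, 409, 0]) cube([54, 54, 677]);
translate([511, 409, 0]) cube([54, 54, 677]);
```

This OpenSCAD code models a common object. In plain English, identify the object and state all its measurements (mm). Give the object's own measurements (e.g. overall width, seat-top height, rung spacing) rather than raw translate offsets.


A table: top 618 mm (x) × 516 mm (y), 49 mm thick, upper face at z = 726 mm, on four 54×54 mm square legs, each inset 53 mm from the nearest pair of top edges from z = 0 to the bottom of the top.


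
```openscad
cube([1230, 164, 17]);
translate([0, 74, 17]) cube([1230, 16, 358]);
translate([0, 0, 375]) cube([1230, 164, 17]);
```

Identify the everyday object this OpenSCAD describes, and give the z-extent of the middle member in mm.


An I-beam. The web height is 358 mm.

Two wide flanges with a thin centred web — an I-beam. Overall 392 mm minus two 17 mm flanges gives a web of 392 − 2·17 = 358 mm.


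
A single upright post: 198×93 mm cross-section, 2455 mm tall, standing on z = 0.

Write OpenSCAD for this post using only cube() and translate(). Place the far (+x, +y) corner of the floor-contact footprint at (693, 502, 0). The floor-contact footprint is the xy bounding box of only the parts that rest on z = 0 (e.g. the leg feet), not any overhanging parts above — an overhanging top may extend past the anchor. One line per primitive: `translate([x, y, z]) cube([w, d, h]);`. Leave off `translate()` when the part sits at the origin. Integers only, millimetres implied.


translate([495, 409, 0]) cube([198, 93, 2455]);


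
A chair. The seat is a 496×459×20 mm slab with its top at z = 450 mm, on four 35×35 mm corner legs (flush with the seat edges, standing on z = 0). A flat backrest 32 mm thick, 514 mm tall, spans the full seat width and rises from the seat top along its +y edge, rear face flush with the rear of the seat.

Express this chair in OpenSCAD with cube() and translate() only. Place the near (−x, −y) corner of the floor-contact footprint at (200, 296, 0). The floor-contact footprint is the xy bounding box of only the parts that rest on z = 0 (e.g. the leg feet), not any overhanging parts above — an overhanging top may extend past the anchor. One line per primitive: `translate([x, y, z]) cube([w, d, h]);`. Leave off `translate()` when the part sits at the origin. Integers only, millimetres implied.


translate([200, 296, 430]) cube([496, 459, 20]);
translate([200, 296, 0]) cube([35, 35, 430]);
translate([661, 296, 0]) cube([35, 35, 430]);
translate([200, 720, 0]) cube([35, 35, 430]);
translate([661, 720, 0]) cube([35, 35, 430]);
translate([200, 723, 450]) cube([496, 32, 514]);


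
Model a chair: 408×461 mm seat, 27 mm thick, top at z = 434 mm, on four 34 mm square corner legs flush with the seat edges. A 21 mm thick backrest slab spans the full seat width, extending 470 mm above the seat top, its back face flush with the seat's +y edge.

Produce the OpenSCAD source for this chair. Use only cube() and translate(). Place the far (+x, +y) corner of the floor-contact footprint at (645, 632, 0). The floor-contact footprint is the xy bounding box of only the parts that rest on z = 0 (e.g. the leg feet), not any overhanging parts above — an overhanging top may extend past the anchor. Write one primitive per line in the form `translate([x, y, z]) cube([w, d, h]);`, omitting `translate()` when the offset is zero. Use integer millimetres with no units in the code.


translate([237, 171, 407]) cube([408, 461, 27]);
translate([237, 171, 0]) cube([34, 34, 407]);
translate([611, 171, 0]) cube([34, 34, 407]);
translate([237, 598, 0]) cube([34, 34, 407]);
translate([611, 598, 0]) cube([34, 34, 407]);
translate([237, 611, 434]) cube([408, 21, 470]);


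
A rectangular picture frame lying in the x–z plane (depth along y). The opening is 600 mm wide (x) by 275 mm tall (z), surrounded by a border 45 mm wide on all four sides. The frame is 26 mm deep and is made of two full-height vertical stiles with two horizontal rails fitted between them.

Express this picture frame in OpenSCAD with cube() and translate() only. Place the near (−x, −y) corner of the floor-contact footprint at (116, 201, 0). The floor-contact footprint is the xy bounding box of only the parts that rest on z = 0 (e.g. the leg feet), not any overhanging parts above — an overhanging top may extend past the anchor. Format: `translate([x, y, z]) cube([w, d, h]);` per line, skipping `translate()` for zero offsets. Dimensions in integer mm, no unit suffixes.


translate([116, 201, 0]) cube([45, 26, 365]);
translate([761, 201, 0]) cube([45, 26, 365]);
translate([161, 201, 0]) cube([600, 26, 45]);
translate([161, 201, 320]) cube([600, 26, 45]);


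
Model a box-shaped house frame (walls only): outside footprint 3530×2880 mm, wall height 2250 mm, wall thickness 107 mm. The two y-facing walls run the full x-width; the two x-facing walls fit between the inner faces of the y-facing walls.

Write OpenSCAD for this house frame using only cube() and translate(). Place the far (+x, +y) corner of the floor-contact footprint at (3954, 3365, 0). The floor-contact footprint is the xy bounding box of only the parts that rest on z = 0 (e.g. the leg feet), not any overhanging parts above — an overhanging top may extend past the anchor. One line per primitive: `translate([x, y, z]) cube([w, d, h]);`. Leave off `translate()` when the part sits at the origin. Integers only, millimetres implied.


translate([424, 485, 0]) cube([3530, 107, 2250]);
translate([424, 3258, 0]) cube([3530, 107, 2250]);
translate([424, 592, 0]) cube([107, 2666, 2250]);
translate([3847, 592, 0]) cube([107, 2666, 2250]);


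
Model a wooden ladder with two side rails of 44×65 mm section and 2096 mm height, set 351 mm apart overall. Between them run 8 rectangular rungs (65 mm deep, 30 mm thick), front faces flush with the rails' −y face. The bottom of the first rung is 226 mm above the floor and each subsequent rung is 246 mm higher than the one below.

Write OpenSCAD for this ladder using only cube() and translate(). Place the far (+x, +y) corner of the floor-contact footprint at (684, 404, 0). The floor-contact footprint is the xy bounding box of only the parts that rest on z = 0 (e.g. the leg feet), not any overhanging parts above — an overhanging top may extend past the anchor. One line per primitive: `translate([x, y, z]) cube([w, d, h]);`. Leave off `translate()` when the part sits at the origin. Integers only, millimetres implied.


translate([333, 339, 0]) cube([44, 65, 2096]);
translate([640, 339, 0]) cube([44, 65, 2096]);
translate([377, 339, 226]) cube([263, 65, 30]);
translate([377, 339, 472]) cube([263, 65, 30]);
translate([377, 339, 718]) cube([263, 65, 30]);
translate([377, 339, 964]) cube([263, 65, 30]);
translate([377, 339, 1210]) cube([263, 65, 30]);
translate([377, 339, 1456]) cube([263, 65, 30]);
translate([377, 339, 1702]) cube([263, 65, 30]);
translate([377, 339, 1948]) cube([263, 65, 30]);


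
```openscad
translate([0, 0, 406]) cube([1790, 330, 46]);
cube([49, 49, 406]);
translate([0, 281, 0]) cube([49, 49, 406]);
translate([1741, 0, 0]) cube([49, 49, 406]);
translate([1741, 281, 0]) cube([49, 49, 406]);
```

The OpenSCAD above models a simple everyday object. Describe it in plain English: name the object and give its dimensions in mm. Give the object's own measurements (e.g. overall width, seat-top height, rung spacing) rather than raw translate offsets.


A long wooden bench with a 1790 mm (x) × 330 mm (y) seat, 46 mm thick, its top surface 452 mm above the floor. Four 49 mm square legs at the seat corners, flush with the edges, run from z = 0 to the seat underside.


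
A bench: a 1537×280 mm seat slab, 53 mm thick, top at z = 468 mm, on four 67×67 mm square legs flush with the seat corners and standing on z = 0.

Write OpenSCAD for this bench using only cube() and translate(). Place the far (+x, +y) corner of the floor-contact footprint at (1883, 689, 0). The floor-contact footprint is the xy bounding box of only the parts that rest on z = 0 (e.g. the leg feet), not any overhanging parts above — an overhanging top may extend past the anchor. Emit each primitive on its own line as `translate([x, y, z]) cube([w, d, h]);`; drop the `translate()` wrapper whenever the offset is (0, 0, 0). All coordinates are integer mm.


// leg_h = 468 − 53 = 415
translate([346, 409, 415]) cube([1537, 280, 53]);
translate([346, 409, 0]) cube([67, 67, 415]);
translate([346, 622, 0]) cube([67, 67, 415]);
translate([1816, 409, 0]) cube([67, 67, 415]);
translate([1816, 622, 0]) cube([67, 67, 415]);


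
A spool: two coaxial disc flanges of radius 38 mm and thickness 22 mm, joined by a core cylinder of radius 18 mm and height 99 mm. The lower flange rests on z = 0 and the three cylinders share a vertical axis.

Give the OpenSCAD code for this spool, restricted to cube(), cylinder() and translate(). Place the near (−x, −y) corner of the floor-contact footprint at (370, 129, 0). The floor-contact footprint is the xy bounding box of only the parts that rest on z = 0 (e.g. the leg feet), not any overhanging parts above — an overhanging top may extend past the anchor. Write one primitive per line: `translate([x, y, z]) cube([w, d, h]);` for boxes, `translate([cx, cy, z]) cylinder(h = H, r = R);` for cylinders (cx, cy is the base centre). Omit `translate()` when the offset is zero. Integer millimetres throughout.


translate([408, 167, 0]) cylinder(h = 22, r = 38);
translate([408, 167, 22]) cylinder(h = 99, r = 18);
translate([408, 167, 121]) cylinder(h = 22, r = 38);
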